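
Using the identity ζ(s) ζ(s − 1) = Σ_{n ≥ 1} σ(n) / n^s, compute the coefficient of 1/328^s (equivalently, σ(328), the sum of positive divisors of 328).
σ(328) = 630

In the product (Σ m^0/m^s)(Σ k / k^s) = Σ (Σ_{d | n} d) / n^s, the coefficient of 1/n^s is σ(n) = Σ_{d | n} d. For n = 328, divisors are [1, 2, 4, 8, 41, 82, 164, 328]; summing: σ(328) = 630.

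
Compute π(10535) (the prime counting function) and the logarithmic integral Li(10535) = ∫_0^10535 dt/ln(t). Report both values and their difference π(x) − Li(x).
π(10535) = 1288;  Li(10535) ≈ 1304.06;  π(x) − Li(x) ≈ -16.06.

Direct count of primes ≤ 10535 gives π(10535) = 1288. Numerical evaluation of the logarithmic integral gives Li(10535) ≈ 1304.06. The difference π(x) − Li(x) ≈ -16.06 is typically negative for small/moderate x (Li(x) overestimates), though Littlewood's theorem shows this sign changes infinitely often.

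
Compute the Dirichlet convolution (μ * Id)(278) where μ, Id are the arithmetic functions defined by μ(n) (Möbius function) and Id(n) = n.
(μ * Id)(278) = 138

Divisors of 278: [1, 2, 139, 278]. For each d | 278:
  d = 1: μ(1) · Id(278/1) = 1 · 278 = 278
  d = 2: μ(2) · Id(278/2) = -1 · 139 = -139
  d = 139: μ(139) · Id(278/139) = -1 · 2 = -2
  d = 278: μ(278) · Id(278/278) = 1 · 1 = 1
Summing: (μ * Id)(278) = 278 + -139 + -2 + 1 = 138.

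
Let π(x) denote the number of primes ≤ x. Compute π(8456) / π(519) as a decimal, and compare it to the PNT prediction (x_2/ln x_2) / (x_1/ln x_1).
π(8456)/π(519) = 1057/97 ≈ 10.8969;  PNT prediction ≈ 11.2646.

π(519) = 97 and π(8456) = 1057, so π(8456)/π(519) ≈ 10.8969. The PNT-predicted ratio is (8456/ln(8456)) / (519/ln(519)) ≈ 11.2646. The two agree to within a few percent, as expected.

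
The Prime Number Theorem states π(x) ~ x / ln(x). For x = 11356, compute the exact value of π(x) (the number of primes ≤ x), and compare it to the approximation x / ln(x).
π(11356) = 1372;  x/ln(x) ≈ 1216.17;  relative error ≈ 11.36%.

Directly count primes up to 11356: π(11356) = 1372. The PNT approximation gives 11356/ln(11356) ≈ 11356/9.33750 ≈ 1216.17. Relative error (π(x) − x/ln(x)) / π(x) ≈ 11.36%; the approximation is known to undercount slightly (Li(x) is a better estimate).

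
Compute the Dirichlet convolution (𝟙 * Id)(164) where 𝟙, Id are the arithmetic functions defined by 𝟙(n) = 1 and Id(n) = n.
(𝟙 * Id)(164) = 294

Divisors of 164: [1, 2, 4, 41, 82, 164]. For each d | 164:
  d = 1: 𝟙(1) · Id(164/1) = 1 · 164 = 164
  d = 2: 𝟙(2) · Id(164/2) = 1 · 82 = 82
  d = 4: 𝟙(4) · Id(164/4) = 1 · 41 = 41
  d = 41: 𝟙(41) · Id(164/41) = 1 · 4 = 4
  d = 82: 𝟙(82) · Id(164/82) = 1 · 2 = 2
  d = 164: 𝟙(164) · Id(164/164) = 1 · 1 = 1
Summing: (𝟙 * Id)(164) = 164 + 82 + 41 + 4 + 2 + 1 = 294.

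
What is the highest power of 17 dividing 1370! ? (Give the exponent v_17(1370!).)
v_17(1370!) = 84

Legendre's formula: v_p(n!) = Σ_{k ≥ 1} ⌊n / p^k⌋. For p = 17, n = 1370, the terms are:
  ⌊1370/17^1⌋ = ⌊1370/17⌋ = 80
  ⌊1370/17^2⌋ = ⌊1370/289⌋ = 4
(the next term ⌊1370/17^3⌋ = 0, terminating the sum). Summing: v_17(1370!) = 80 + 4 = 84.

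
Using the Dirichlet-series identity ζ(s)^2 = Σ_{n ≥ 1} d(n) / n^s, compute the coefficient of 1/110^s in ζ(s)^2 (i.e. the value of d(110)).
d(110) = 8

ζ(s)^2 = (Σ 1/m^s)(Σ 1/k^s). The coefficient of 1/n^s in the product is the number of ordered pairs (m, k) with mk = n, which equals d(n). For n = 110, divisors are [1, 2, 5, 10, 11, 22, 55, 110], so d(110) = 8.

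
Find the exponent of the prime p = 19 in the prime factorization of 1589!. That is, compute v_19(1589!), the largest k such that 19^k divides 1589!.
v_19(1589!) = 87

Legendre's formula: v_p(n!) = Σ_{k ≥ 1} ⌊n / p^k⌋. For p = 19, n = 1589, the terms are:
  ⌊1589/19^1⌋ = ⌊1589/19⌋ = 83
  ⌊1589/19^2⌋ = ⌊1589/361⌋ = 4
(the next term ⌊1589/19^3⌋ = 0, terminating the sum). Summing: v_19(1589!) = 83 + 4 = 87.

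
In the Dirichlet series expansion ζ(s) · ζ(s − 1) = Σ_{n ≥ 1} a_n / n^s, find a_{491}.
σ(491) = 492

In the product (Σ m^0/m^s)(Σ k / k^s) = Σ (Σ_{d | n} d) / n^s, the coefficient of 1/n^s is σ(n) = Σ_{d | n} d. For n = 491, divisors are [1, 491]; summing: σ(491) = 492.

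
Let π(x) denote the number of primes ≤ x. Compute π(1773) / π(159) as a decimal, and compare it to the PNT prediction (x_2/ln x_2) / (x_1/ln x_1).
π(1773)/π(159) = 274/37 ≈ 7.4054;  PNT prediction ≈ 7.5561.

π(159) = 37 and π(1773) = 274, so π(1773)/π(159) ≈ 7.4054. The PNT-predicted ratio is (1773/ln(1773)) / (159/ln(159)) ≈ 7.5561. The two agree to within a few percent, as expected.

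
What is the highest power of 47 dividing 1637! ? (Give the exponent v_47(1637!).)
v_47(1637!) = 34

Legendre's formula: v_p(n!) = Σ_{k ≥ 1} ⌊n / p^k⌋. For p = 47, n = 1637, the terms are:
  ⌊1637/47^1⌋ = ⌊1637/47⌋ = 34
(the next term ⌊1637/47^2⌋ = 0, terminating the sum). Summing: v_47(1637!) = 34 = 34.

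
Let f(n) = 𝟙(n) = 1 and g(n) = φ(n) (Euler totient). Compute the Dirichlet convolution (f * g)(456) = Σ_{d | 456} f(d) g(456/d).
(𝟙 * φ)(456) = 456

Divisors of 456: [1, 2, 3, 4, 6, 8, 12, 19, 24, 38, 57, 76, 114, 152, 228, 456]. For each d | 456:
  d = 1: 𝟙(1) · φ(456/1) = 1 · 144 = 144
  d = 2: 𝟙(2) · φ(456/2) = 1 · 72 = 72
  d = 3: 𝟙(3) · φ(456/3) = 1 · 72 = 72
  d = 4: 𝟙(4) · φ(456/4) = 1 · 36 = 36
  d = 6: 𝟙(6) · φ(456/6) = 1 · 36 = 36
  d = 8: 𝟙(8) · φ(456/8) = 1 · 36 = 36
  d = 12: 𝟙(12) · φ(456/12) = 1 · 18 = 18
  d = 19: 𝟙(19) · φ(456/19) = 1 · 8 = 8
  d = 24: 𝟙(24) · φ(456/24) = 1 · 18 = 18
  d = 38: 𝟙(38) · φ(456/38) = 1 · 4 = 4
  d = 57: 𝟙(57) · φ(456/57) = 1 · 4 = 4
  d = 76: 𝟙(76) · φ(456/76) = 1 · 2 = 2
  d = 114: 𝟙(114) · φ(456/114) = 1 · 2 = 2
  d = 152: 𝟙(152) · φ(456/152) = 1 · 2 = 2
  d = 228: 𝟙(228) · φ(456/228) = 1 · 1 = 1
  d = 456: 𝟙(456) · φ(456/456) = 1 · 1 = 1
Summing: (𝟙 * φ)(456) = 144 + 72 + 72 + 36 + 36 + 36 + 18 + 8 + 18 + 4 + 4 + 2 + 2 + 2 + 1 + 1 = 456.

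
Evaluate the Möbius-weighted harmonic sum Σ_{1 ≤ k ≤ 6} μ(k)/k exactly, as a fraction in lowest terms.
Σ μ(k)/k = 2/15

Values of μ(k) for 1 ≤ k ≤ 6: μ(1) = 1, μ(2) = -1, μ(3) = -1, μ(5) = -1, μ(6) = 1, with μ = 0 on non-squarefree integers. Summing μ(k)/k for k where μ(k) ≠ 0 gives 2/15 ≈ 0.1333. (PNT ⟺ this sum → 0 as n → ∞.)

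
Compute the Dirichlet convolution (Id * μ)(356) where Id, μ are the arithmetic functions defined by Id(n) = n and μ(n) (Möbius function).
(Id * μ)(356) = 176

Divisors of 356: [1, 2, 4, 89, 178, 356]. For each d | 356:
  d = 1: Id(1) · μ(356/1) = 1 · 0 = 0
  d = 2: Id(2) · μ(356/2) = 2 · 1 = 2
  d = 4: Id(4) · μ(356/4) = 4 · -1 = -4
  d = 89: Id(89) · μ(356/89) = 89 · 0 = 0
  d = 178: Id(178) · μ(356/178) = 178 · -1 = -178
  d = 356: Id(356) · μ(356/356) = 356 · 1 = 356
Summing: (Id * μ)(356) = 0 + 2 + -4 + 0 + -178 + 356 = 176.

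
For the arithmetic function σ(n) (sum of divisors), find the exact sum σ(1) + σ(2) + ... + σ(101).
Σ_{n ≤ 101} σ(n) = 8401

Compute σ(n) for each 1 ≤ n ≤ 101: σ(1) = 1, σ(2) = 3, σ(3) = 4, σ(4) = 7, σ(5) = 6, σ(6) = 12, σ(7) = 8, σ(8) = 15, σ(9) = 13, σ(10) = 18, σ(11) = 12, σ(12) = 28, σ(13) = 14, σ(14) = 24, σ(15) = 24, σ(16) = 31, σ(17) = 18, σ(18) = 39, σ(19) = 20, σ(20) = 42, σ(21) = 32, σ(22) = 36, σ(23) = 24, σ(24) = 60, σ(25) = 31, σ(26) = 42, σ(27) = 40, σ(28) = 56, σ(29) = 30, σ(30) = 72, σ(31) = 32, σ(32) = 63, σ(33) = 48, σ(34) = 54, σ(35) = 48, σ(36) = 91, σ(37) = 38, σ(38) = 60, σ(39) = 56, σ(40) = 90, σ(41) = 42, σ(42) = 96, σ(43) = 44, σ(44) = 84, σ(45) = 78, σ(46) = 72, σ(47) = 48, σ(48) = 124, σ(49) = 57, σ(50) = 93, σ(51) = 72, σ(52) = 98, σ(53) = 54, σ(54) = 120, σ(55) = 72, σ(56) = 120, σ(57) = 80, σ(58) = 90, σ(59) = 60, σ(60) = 168, σ(61) = 62, σ(62) = 96, σ(63) = 104, σ(64) = 127, σ(65) = 84, σ(66) = 144, σ(67) = 68, σ(68) = 126, σ(69) = 96, σ(70) = 144, σ(71) = 72, σ(72) = 195, σ(73) = 74, σ(74) = 114, σ(75) = 124, σ(76) = 140, σ(77) = 96, σ(78) = 168, σ(79) = 80, σ(80) = 186, σ(81) = 121, σ(82) = 126, σ(83) = 84, σ(84) = 224, σ(85) = 108, σ(86) = 132, σ(87) = 120, σ(88) = 180, σ(89) = 90, σ(90) = 234, σ(91) = 112, σ(92) = 168, σ(93) = 128, σ(94) = 144, σ(95) = 120, σ(96) = 252, σ(97) = 98, σ(98) = 171, σ(99) = 156, σ(100) = 217, σ(101) = 102. Summing all 101 values: 8401. (Average order: Σ_{n ≤ x} σ(n) ~ (π²/12) x². For x = 101, (π²/12)·101² ≈ 8389.99.)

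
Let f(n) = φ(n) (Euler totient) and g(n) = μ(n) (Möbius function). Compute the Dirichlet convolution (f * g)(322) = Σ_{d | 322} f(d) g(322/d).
(φ * μ)(322) = 0

Divisors of 322: [1, 2, 7, 14, 23, 46, 161, 322]. For each d | 322:
  d = 1: φ(1) · μ(322/1) = 1 · -1 = -1
  d = 2: φ(2) · μ(322/2) = 1 · 1 = 1
  d = 7: φ(7) · μ(322/7) = 6 · 1 = 6
  d = 14: φ(14) · μ(322/14) = 6 · -1 = -6
  d = 23: φ(23) · μ(322/23) = 22 · 1 = 22
  d = 46: φ(46) · μ(322/46) = 22 · -1 = -22
  d = 161: φ(161) · μ(322/161) = 132 · -1 = -132
  d = 322: φ(322) · μ(322/322) = 132 · 1 = 132
Summing: (φ * μ)(322) = -1 + 1 + 6 + -6 + 22 + -22 + -132 + 132 = 0.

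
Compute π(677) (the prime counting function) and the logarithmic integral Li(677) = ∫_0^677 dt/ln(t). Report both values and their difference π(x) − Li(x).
π(677) = 123;  Li(677) ≈ 129.57;  π(x) − Li(x) ≈ -6.57.

Direct count of primes ≤ 677 gives π(677) = 123. Numerical evaluation of the logarithmic integral gives Li(677) ≈ 129.57. The difference π(x) − Li(x) ≈ -6.57 is typically negative for small/moderate x (Li(x) overestimates), though Littlewood's theorem shows this sign changes infinitely often.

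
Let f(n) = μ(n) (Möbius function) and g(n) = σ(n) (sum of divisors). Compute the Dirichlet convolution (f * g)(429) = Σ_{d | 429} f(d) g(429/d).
(μ * σ)(429) = 429

Divisors of 429: [1, 3, 11, 13, 33, 39, 143, 429]. For each d | 429:
  d = 1: μ(1) · σ(429/1) = 1 · 672 = 672
  d = 3: μ(3) · σ(429/3) = -1 · 168 = -168
  d = 11: μ(11) · σ(429/11) = -1 · 56 = -56
  d = 13: μ(13) · σ(429/13) = -1 · 48 = -48
  d = 33: μ(33) · σ(429/33) = 1 · 14 = 14
  d = 39: μ(39) · σ(429/39) = 1 · 12 = 12
  d = 143: μ(143) · σ(429/143) = 1 · 4 = 4
  d = 429: μ(429) · σ(429/429) = -1 · 1 = -1
Summing: (μ * σ)(429) = 672 + -168 + -56 + -48 + 14 + 12 + 4 + -1 = 429.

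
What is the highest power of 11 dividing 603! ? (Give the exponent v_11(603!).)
v_11(603!) = 58

Legendre's formula: v_p(n!) = Σ_{k ≥ 1} ⌊n / p^k⌋. For p = 11, n = 603, the terms are:
  ⌊603/11^1⌋ = ⌊603/11⌋ = 54
  ⌊603/11^2⌋ = ⌊603/121⌋ = 4
(the next term ⌊603/11^3⌋ = 0, terminating the sum). Summing: v_11(603!) = 54 + 4 = 58.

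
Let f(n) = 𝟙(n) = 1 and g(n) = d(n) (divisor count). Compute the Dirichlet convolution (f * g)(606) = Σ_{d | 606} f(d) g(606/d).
(𝟙 * d)(606) = 27

Divisors of 606: [1, 2, 3, 6, 101, 202, 303, 606]. For each d | 606:
  d = 1: 𝟙(1) · d(606/1) = 1 · 8 = 8
  d = 2: 𝟙(2) · d(606/2) = 1 · 4 = 4
  d = 3: 𝟙(3) · d(606/3) = 1 · 4 = 4
  d = 6: 𝟙(6) · d(606/6) = 1 · 2 = 2
  d = 101: 𝟙(101) · d(606/101) = 1 · 4 = 4
  d = 202: 𝟙(202) · d(606/202) = 1 · 2 = 2
  d = 303: 𝟙(303) · d(606/303) = 1 · 2 = 2
  d = 606: 𝟙(606) · d(606/606) = 1 · 1 = 1
Summing: (𝟙 * d)(606) = 8 + 4 + 4 + 2 + 4 + 2 + 2 + 1 = 27.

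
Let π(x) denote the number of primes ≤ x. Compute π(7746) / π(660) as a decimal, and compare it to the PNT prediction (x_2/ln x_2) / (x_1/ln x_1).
π(7746)/π(660) = 982/120 ≈ 8.1833;  PNT prediction ≈ 8.5088.

π(660) = 120 and π(7746) = 982, so π(7746)/π(660) ≈ 8.1833. The PNT-predicted ratio is (7746/ln(7746)) / (660/ln(660)) ≈ 8.5088. The two agree to within a few percent, as expected.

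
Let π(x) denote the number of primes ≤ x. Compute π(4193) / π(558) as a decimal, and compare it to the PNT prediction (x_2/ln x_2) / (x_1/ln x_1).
π(4193)/π(558) = 574/102 ≈ 5.6275;  PNT prediction ≈ 5.6974.

π(558) = 102 and π(4193) = 574, so π(4193)/π(558) ≈ 5.6275. The PNT-predicted ratio is (4193/ln(4193)) / (558/ln(558)) ≈ 5.6974. The two agree to within a few percent, as expected.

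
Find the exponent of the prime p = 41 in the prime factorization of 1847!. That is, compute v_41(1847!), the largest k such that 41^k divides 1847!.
v_41(1847!) = 46

Legendre's formula: v_p(n!) = Σ_{k ≥ 1} ⌊n / p^k⌋. For p = 41, n = 1847, the terms are:
  ⌊1847/41^1⌋ = ⌊1847/41⌋ = 45
  ⌊1847/41^2⌋ = ⌊1847/1681⌋ = 1
(the next term ⌊1847/41^3⌋ = 0, terminating the sum). Summing: v_41(1847!) = 45 + 1 = 46.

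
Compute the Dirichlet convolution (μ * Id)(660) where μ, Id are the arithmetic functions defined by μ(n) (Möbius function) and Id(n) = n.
(μ * Id)(660) = 160

Divisors of 660: [1, 2, 3, 4, 5, 6, 10, 11, 12, 15, 20, 22, 30, 33, 44, 55, 60, 66, 110, 132, 165, 220, 330, 660]. For each d | 660:
  d = 1: μ(1) · Id(660/1) = 1 · 660 = 660
  d = 2: μ(2) · Id(660/2) = -1 · 330 = -330
  d = 3: μ(3) · Id(660/3) = -1 · 220 = -220
  d = 4: μ(4) · Id(660/4) = 0 · 165 = 0
  d = 5: μ(5) · Id(660/5) = -1 · 132 = -132
  d = 6: μ(6) · Id(660/6) = 1 · 110 = 110
  d = 10: μ(10) · Id(660/10) = 1 · 66 = 66
  d = 11: μ(11) · Id(660/11) = -1 · 60 = -60
  d = 12: μ(12) · Id(660/12) = 0 · 55 = 0
  d = 15: μ(15) · Id(660/15) = 1 · 44 = 44
  d = 20: μ(20) · Id(660/20) = 0 · 33 = 0
  d = 22: μ(22) · Id(660/22) = 1 · 30 = 30
  d = 30: μ(30) · Id(660/30) = -1 · 22 = -22
  d = 33: μ(33) · Id(660/33) = 1 · 20 = 20
  d = 44: μ(44) · Id(660/44) = 0 · 15 = 0
  d = 55: μ(55) · Id(660/55) = 1 · 12 = 12
  d = 60: μ(60) · Id(660/60) = 0 · 11 = 0
  d = 66: μ(66) · Id(660/66) = -1 · 10 = -10
  d = 110: μ(110) · Id(660/110) = -1 · 6 = -6
  d = 132: μ(132) · Id(660/132) = 0 · 5 = 0
  d = 165: μ(165) · Id(660/165) = -1 · 4 = -4
  d = 220: μ(220) · Id(660/220) = 0 · 3 = 0
  d = 330: μ(330) · Id(660/330) = 1 · 2 = 2
  d = 660: μ(660) · Id(660/660) = 0 · 1 = 0
Summing: (μ * Id)(660) = 660 + -330 + -220 + 0 + -132 + 110 + 66 + -60 + 0 + 44 + 0 + 30 + -22 + 20 + 0 + 12 + 0 + -10 + -6 + 0 + -4 + 0 + 2 + 0 = 160.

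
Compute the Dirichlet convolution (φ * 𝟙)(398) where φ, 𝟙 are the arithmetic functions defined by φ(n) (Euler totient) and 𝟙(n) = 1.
(φ * 𝟙)(398) = 398

Divisors of 398: [1, 2, 199, 398]. For each d | 398:
  d = 1: φ(1) · 𝟙(398/1) = 1 · 1 = 1
  d = 2: φ(2) · 𝟙(398/2) = 1 · 1 = 1
  d = 199: φ(199) · 𝟙(398/199) = 198 · 1 = 198
  d = 398: φ(398) · 𝟙(398/398) = 198 · 1 = 198
Summing: (φ * 𝟙)(398) = 1 + 1 + 198 + 198 = 398.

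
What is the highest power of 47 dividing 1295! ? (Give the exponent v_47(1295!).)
v_47(1295!) = 27

Legendre's formula: v_p(n!) = Σ_{k ≥ 1} ⌊n / p^k⌋. For p = 47, n = 1295, the terms are:
  ⌊1295/47^1⌋ = ⌊1295/47⌋ = 27
(the next term ⌊1295/47^2⌋ = 0, terminating the sum). Summing: v_47(1295!) = 27 = 27.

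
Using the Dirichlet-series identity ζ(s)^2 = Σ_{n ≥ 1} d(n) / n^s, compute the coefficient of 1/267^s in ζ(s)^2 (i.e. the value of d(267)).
d(267) = 4

ζ(s)^2 = (Σ 1/m^s)(Σ 1/k^s). The coefficient of 1/n^s in the product is the number of ordered pairs (m, k) with mk = n, which equals d(n). For n = 267, divisors are [1, 3, 89, 267], so d(267) = 4.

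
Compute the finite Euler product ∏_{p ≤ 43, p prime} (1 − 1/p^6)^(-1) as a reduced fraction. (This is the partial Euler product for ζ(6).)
∏ = 58415599349237689613444204788995855063746535337692192433390985/57419764821752678419559868369284941010851064169028064391462912

The primes p ≤ 43 are [2, 3, 5, 7, 11, 13, 17, 19, 23, 29, 31, 37, 41, 43]. For each prime, (1 − 1/p^6)^(-1) = p^6 / (p^6 − 1). The product is (1 − 1/2^6)^(-1), (1 − 1/3^6)^(-1), (1 − 1/5^6)^(-1), (1 − 1/7^6)^(-1), (1 − 1/11^6)^(-1), (1 − 1/13^6)^(-1), (1 − 1/17^6)^(-1), (1 − 1/19^6)^(-1), (1 − 1/23^6)^(-1), (1 − 1/29^6)^(-1), (1 − 1/31^6)^(-1), (1 − 1/37^6)^(-1), (1 − 1/41^6)^(-1), (1 − 1/43^6)^(-1) = ∏ p^6 / (p^6 − 1) = 58415599349237689613444204788995855063746535337692192433390985/57419764821752678419559868369284941010851064169028064391462912.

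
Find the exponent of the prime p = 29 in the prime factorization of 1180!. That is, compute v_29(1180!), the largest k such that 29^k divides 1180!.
v_29(1180!) = 41

Legendre's formula: v_p(n!) = Σ_{k ≥ 1} ⌊n / p^k⌋. For p = 29, n = 1180, the terms are:
  ⌊1180/29^1⌋ = ⌊1180/29⌋ = 40
  ⌊1180/29^2⌋ = ⌊1180/841⌋ = 1
(the next term ⌊1180/29^3⌋ = 0, terminating the sum). Summing: v_29(1180!) = 40 + 1 = 41.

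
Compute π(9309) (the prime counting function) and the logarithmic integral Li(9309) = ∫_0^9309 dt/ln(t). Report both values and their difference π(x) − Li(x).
π(9309) = 1151;  Li(9309) ≈ 1170.82;  π(x) − Li(x) ≈ -19.82.

Direct count of primes ≤ 9309 gives π(9309) = 1151. Numerical evaluation of the logarithmic integral gives Li(9309) ≈ 1170.82. The difference π(x) − Li(x) ≈ -19.82 is typically negative for small/moderate x (Li(x) overestimates), though Littlewood's theorem shows this sign changes infinitely often.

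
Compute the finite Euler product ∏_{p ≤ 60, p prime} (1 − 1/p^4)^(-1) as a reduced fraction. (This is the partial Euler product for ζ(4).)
∏ = 313771926178857385645450905033468281439563920601420761/289906031739275464495518328120881551769600000000000000

The primes p ≤ 60 are [2, 3, 5, 7, 11, 13, 17, 19, 23, 29, 31, 37, 41, 43, 47, 53, 59]. For each prime, (1 − 1/p^4)^(-1) = p^4 / (p^4 − 1). The product is (1 − 1/2^4)^(-1), (1 − 1/3^4)^(-1), (1 − 1/5^4)^(-1), (1 − 1/7^4)^(-1), (1 − 1/11^4)^(-1), (1 − 1/13^4)^(-1), (1 − 1/17^4)^(-1), (1 − 1/19^4)^(-1), (1 − 1/23^4)^(-1), (1 − 1/29^4)^(-1), (1 − 1/31^4)^(-1), (1 − 1/37^4)^(-1), (1 − 1/41^4)^(-1), (1 − 1/43^4)^(-1), (1 − 1/47^4)^(-1), (1 − 1/53^4)^(-1), (1 − 1/59^4)^(-1) = ∏ p^4 / (p^4 − 1) = 313771926178857385645450905033468281439563920601420761/289906031739275464495518328120881551769600000000000000.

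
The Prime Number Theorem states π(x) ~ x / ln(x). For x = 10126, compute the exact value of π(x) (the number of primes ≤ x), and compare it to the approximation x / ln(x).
π(10126) = 1242;  x/ln(x) ≈ 1097.92;  relative error ≈ 11.60%.

Directly count primes up to 10126: π(10126) = 1242. The PNT approximation gives 10126/ln(10126) ≈ 10126/9.22286 ≈ 1097.92. Relative error (π(x) − x/ln(x)) / π(x) ≈ 11.60%; the approximation is known to undercount slightly (Li(x) is a better estimate).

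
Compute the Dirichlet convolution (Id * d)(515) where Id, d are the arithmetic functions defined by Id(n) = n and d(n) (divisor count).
(Id * d)(515) = 735

Divisors of 515: [1, 5, 103, 515]. For each d | 515:
  d = 1: Id(1) · d(515/1) = 1 · 4 = 4
  d = 5: Id(5) · d(515/5) = 5 · 2 = 10
  d = 103: Id(103) · d(515/103) = 103 · 2 = 206
  d = 515: Id(515) · d(515/515) = 515 · 1 = 515
Summing: (Id * d)(515) = 4 + 10 + 206 + 515 = 735.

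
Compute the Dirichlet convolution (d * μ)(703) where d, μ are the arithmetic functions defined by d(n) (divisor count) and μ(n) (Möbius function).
(d * μ)(703) = 1

Divisors of 703: [1, 19, 37, 703]. For each d | 703:
  d = 1: d(1) · μ(703/1) = 1 · 1 = 1
  d = 19: d(19) · μ(703/19) = 2 · -1 = -2
  d = 37: d(37) · μ(703/37) = 2 · -1 = -2
  d = 703: d(703) · μ(703/703) = 4 · 1 = 4
Summing: (d * μ)(703) = 1 + -2 + -2 + 4 = 1.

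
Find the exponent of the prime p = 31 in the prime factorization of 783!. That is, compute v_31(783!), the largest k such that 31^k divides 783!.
v_31(783!) = 25

Legendre's formula: v_p(n!) = Σ_{k ≥ 1} ⌊n / p^k⌋. For p = 31, n = 783, the terms are:
  ⌊783/31^1⌋ = ⌊783/31⌋ = 25
(the next term ⌊783/31^2⌋ = 0, terminating the sum). Summing: v_31(783!) = 25 = 25.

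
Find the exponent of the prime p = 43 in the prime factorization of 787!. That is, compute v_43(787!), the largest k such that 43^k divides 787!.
v_43(787!) = 18

Legendre's formula: v_p(n!) = Σ_{k ≥ 1} ⌊n / p^k⌋. For p = 43, n = 787, the terms are:
  ⌊787/43^1⌋ = ⌊787/43⌋ = 18
(the next term ⌊787/43^2⌋ = 0, terminating the sum). Summing: v_43(787!) = 18 = 18.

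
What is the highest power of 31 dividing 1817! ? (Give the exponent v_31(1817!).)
v_31(1817!) = 59

Legendre's formula: v_p(n!) = Σ_{k ≥ 1} ⌊n / p^k⌋. For p = 31, n = 1817, the terms are:
  ⌊1817/31^1⌋ = ⌊1817/31⌋ = 58
  ⌊1817/31^2⌋ = ⌊1817/961⌋ = 1
(the next term ⌊1817/31^3⌋ = 0, terminating the sum). Summing: v_31(1817!) = 58 + 1 = 59.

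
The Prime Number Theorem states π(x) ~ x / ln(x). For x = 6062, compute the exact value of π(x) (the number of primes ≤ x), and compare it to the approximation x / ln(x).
π(6062) = 790;  x/ln(x) ≈ 696.00;  relative error ≈ 11.90%.

Directly count primes up to 6062: π(6062) = 790. The PNT approximation gives 6062/ln(6062) ≈ 6062/8.70980 ≈ 696.00. Relative error (π(x) − x/ln(x)) / π(x) ≈ 11.90%; the approximation is known to undercount slightly (Li(x) is a better estimate).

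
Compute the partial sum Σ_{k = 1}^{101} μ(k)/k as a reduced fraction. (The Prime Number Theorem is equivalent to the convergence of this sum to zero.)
Σ μ(k)/k = 823965756623769369265289008893453993/38810394059749560150010552813417893845

Values of μ(k) for 1 ≤ k ≤ 101: μ(1) = 1, μ(2) = -1, μ(3) = -1, μ(5) = -1, μ(6) = 1, μ(7) = -1, μ(10) = 1, μ(11) = -1, μ(13) = -1, μ(14) = 1, μ(15) = 1, μ(17) = -1, μ(19) = -1, μ(21) = 1, μ(22) = 1, μ(23) = -1, μ(26) = 1, μ(29) = -1, μ(30) = -1, μ(31) = -1, μ(33) = 1, μ(34) = 1, μ(35) = 1, μ(37) = -1, μ(38) = 1, μ(39) = 1, μ(41) = -1, μ(42) = -1, μ(43) = -1, μ(46) = 1, μ(47) = -1, μ(51) = 1, μ(53) = -1, μ(55) = 1, μ(57) = 1, μ(58) = 1, μ(59) = -1, μ(61) = -1, μ(62) = 1, μ(65) = 1, μ(66) = -1, μ(67) = -1, μ(69) = 1, μ(70) = -1, μ(71) = -1, μ(73) = -1, μ(74) = 1, μ(77) = 1, μ(78) = -1, μ(79) = -1, μ(82) = 1, μ(83) = -1, μ(85) = 1, μ(86) = 1, μ(87) = 1, μ(89) = -1, μ(91) = 1, μ(93) = 1, μ(94) = 1, μ(95) = 1, μ(97) = -1, μ(101) = -1, with μ = 0 on non-squarefree integers. Summing μ(k)/k for k where μ(k) ≠ 0 gives 823965756623769369265289008893453993/38810394059749560150010552813417893845 ≈ 0.0212. (PNT ⟺ this sum → 0 as n → ∞.)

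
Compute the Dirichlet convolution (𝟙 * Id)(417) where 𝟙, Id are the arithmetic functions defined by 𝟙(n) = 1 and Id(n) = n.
(𝟙 * Id)(417) = 560

Divisors of 417: [1, 3, 139, 417]. For each d | 417:
  d = 1: 𝟙(1) · Id(417/1) = 1 · 417 = 417
  d = 3: 𝟙(3) · Id(417/3) = 1 · 139 = 139
  d = 139: 𝟙(139) · Id(417/139) = 1 · 3 = 3
  d = 417: 𝟙(417) · Id(417/417) = 1 · 1 = 1
Summing: (𝟙 * Id)(417) = 417 + 139 + 3 + 1 = 560.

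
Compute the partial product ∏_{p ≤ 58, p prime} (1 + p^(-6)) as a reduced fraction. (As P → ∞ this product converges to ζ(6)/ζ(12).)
∏ = 360549358903447598496102606972302575686854635195266223026920975630213276302501208168000000/354490140797970318435085924328566932610522860437094896232244152761372626351680260596056897

The primes p ≤ 58 are [2, 3, 5, 7, 11, 13, 17, 19, 23, 29, 31, 37, 41, 43, 47, 53]. For each, (1 + 1/p^6) = (p^6 + 1)/p^6. Multiplying these fractions over p ∈ [2, 3, 5, 7, 11, 13, 17, 19, 23, 29, 31, 37, 41, 43, 47, 53] gives 360549358903447598496102606972302575686854635195266223026920975630213276302501208168000000/354490140797970318435085924328566932610522860437094896232244152761372626351680260596056897. (In the limit P → ∞ this tends to ζ(6)/ζ(12).)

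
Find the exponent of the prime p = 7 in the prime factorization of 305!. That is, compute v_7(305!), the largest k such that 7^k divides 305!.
v_7(305!) = 49

Legendre's formula: v_p(n!) = Σ_{k ≥ 1} ⌊n / p^k⌋. For p = 7, n = 305, the terms are:
  ⌊305/7^1⌋ = ⌊305/7⌋ = 43
  ⌊305/7^2⌋ = ⌊305/49⌋ = 6
(the next term ⌊305/7^3⌋ = 0, terminating the sum). Summing: v_7(305!) = 43 + 6 = 49.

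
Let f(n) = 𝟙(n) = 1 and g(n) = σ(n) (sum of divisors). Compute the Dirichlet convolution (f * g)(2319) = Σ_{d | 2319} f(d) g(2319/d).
(𝟙 * σ)(2319) = 3875

Divisors of 2319: [1, 3, 773, 2319]. For each d | 2319:
  d = 1: 𝟙(1) · σ(2319/1) = 1 · 3096 = 3096
  d = 3: 𝟙(3) · σ(2319/3) = 1 · 774 = 774
  d = 773: 𝟙(773) · σ(2319/773) = 1 · 4 = 4
  d = 2319: 𝟙(2319) · σ(2319/2319) = 1 · 1 = 1
Summing: (𝟙 * σ)(2319) = 3096 + 774 + 4 + 1 = 3875.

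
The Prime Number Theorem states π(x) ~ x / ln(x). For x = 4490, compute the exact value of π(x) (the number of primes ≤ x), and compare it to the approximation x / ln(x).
π(4490) = 609;  x/ln(x) ≈ 533.91;  relative error ≈ 12.33%.

Directly count primes up to 4490: π(4490) = 609. The PNT approximation gives 4490/ln(4490) ≈ 4490/8.40961 ≈ 533.91. Relative error (π(x) − x/ln(x)) / π(x) ≈ 12.33%; the approximation is known to undercount slightly (Li(x) is a better estimate).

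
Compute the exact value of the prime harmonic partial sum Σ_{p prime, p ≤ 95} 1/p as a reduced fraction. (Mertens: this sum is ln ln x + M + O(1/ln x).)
Σ 1/p = 42605658161771733665696611824842057/23768741896345550770650537601358310

π(95) = 24, so the primes ≤ 95 are [2, 3, 5, 7, 11, 13, 17, 19, 23, 29, 31, 37, 41, 43, 47, 53, 59, 61, 67, 71, 73, 79, 83, 89]. Summing 1/p over these primes: 42605658161771733665696611824842057/23768741896345550770650537601358310 ≈ 1.7925. Mertens estimate ln ln(95) + 0.2615 ≈ 1.7775.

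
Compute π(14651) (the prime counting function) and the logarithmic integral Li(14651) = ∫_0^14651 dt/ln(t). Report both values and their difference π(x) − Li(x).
π(14651) = 1715;  Li(14651) ≈ 1740.29;  π(x) − Li(x) ≈ -25.29.

Direct count of primes ≤ 14651 gives π(14651) = 1715. Numerical evaluation of the logarithmic integral gives Li(14651) ≈ 1740.29. The difference π(x) − Li(x) ≈ -25.29 is typically negative for small/moderate x (Li(x) overestimates), though Littlewood's theorem shows this sign changes infinitely often.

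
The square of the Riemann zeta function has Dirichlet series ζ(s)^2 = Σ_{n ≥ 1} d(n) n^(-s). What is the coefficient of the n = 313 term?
d(313) = 2

ζ(s)^2 = (Σ 1/m^s)(Σ 1/k^s). The coefficient of 1/n^s in the product is the number of ordered pairs (m, k) with mk = n, which equals d(n). For n = 313, divisors are [1, 313], so d(313) = 2.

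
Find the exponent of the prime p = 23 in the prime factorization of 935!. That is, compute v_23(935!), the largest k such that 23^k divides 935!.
v_23(935!) = 41

Legendre's formula: v_p(n!) = Σ_{k ≥ 1} ⌊n / p^k⌋. For p = 23, n = 935, the terms are:
  ⌊935/23^1⌋ = ⌊935/23⌋ = 40
  ⌊935/23^2⌋ = ⌊935/529⌋ = 1
(the next term ⌊935/23^3⌋ = 0, terminating the sum). Summing: v_23(935!) = 40 + 1 = 41.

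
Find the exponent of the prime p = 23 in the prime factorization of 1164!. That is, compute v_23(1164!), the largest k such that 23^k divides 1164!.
v_23(1164!) = 52

Legendre's formula: v_p(n!) = Σ_{k ≥ 1} ⌊n / p^k⌋. For p = 23, n = 1164, the terms are:
  ⌊1164/23^1⌋ = ⌊1164/23⌋ = 50
  ⌊1164/23^2⌋ = ⌊1164/529⌋ = 2
(the next term ⌊1164/23^3⌋ = 0, terminating the sum). Summing: v_23(1164!) = 50 + 2 = 52.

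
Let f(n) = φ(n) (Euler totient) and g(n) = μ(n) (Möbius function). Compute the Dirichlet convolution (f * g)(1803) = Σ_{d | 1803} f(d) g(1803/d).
(φ * μ)(1803) = 599

Divisors of 1803: [1, 3, 601, 1803]. For each d | 1803:
  d = 1: φ(1) · μ(1803/1) = 1 · 1 = 1
  d = 3: φ(3) · μ(1803/3) = 2 · -1 = -2
  d = 601: φ(601) · μ(1803/601) = 600 · -1 = -600
  d = 1803: φ(1803) · μ(1803/1803) = 1200 · 1 = 1200
Summing: (φ * μ)(1803) = 1 + -2 + -600 + 1200 = 599.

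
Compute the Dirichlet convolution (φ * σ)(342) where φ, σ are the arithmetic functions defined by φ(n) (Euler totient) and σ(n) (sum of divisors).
(φ * σ)(342) = 4104

Divisors of 342: [1, 2, 3, 6, 9, 18, 19, 38, 57, 114, 171, 342]. For each d | 342:
  d = 1: φ(1) · σ(342/1) = 1 · 780 = 780
  d = 2: φ(2) · σ(342/2) = 1 · 260 = 260
  d = 3: φ(3) · σ(342/3) = 2 · 240 = 480
  d = 6: φ(6) · σ(342/6) = 2 · 80 = 160
  d = 9: φ(9) · σ(342/9) = 6 · 60 = 360
  d = 18: φ(18) · σ(342/18) = 6 · 20 = 120
  d = 19: φ(19) · σ(342/19) = 18 · 39 = 702
  d = 38: φ(38) · σ(342/38) = 18 · 13 = 234
  d = 57: φ(57) · σ(342/57) = 36 · 12 = 432
  d = 114: φ(114) · σ(342/114) = 36 · 4 = 144
  d = 171: φ(171) · σ(342/171) = 108 · 3 = 324
  d = 342: φ(342) · σ(342/342) = 108 · 1 = 108
Summing: (φ * σ)(342) = 780 + 260 + 480 + 160 + 360 + 120 + 702 + 234 + 432 + 144 + 324 + 108 = 4104.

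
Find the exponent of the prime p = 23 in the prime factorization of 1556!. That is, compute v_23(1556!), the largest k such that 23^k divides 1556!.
v_23(1556!) = 69

Legendre's formula: v_p(n!) = Σ_{k ≥ 1} ⌊n / p^k⌋. For p = 23, n = 1556, the terms are:
  ⌊1556/23^1⌋ = ⌊1556/23⌋ = 67
  ⌊1556/23^2⌋ = ⌊1556/529⌋ = 2
(the next term ⌊1556/23^3⌋ = 0, terminating the sum). Summing: v_23(1556!) = 67 + 2 = 69.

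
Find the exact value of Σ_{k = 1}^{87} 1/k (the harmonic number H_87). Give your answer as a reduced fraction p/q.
H_87 = 3706795349055853229324900260857622319/734184632222154704090370027645633600

Direct summation: H_87 = 1 + 1/2 + ... + 1/87. The least common denominator is lcm(1, ..., 87) = 8076030954443701744994070304101969600; over this denominator the numerator is 8076030954443701744994070304101969600 + 4038015477221850872497035152050984800 + 2692010318147900581664690101367323200 + 2019007738610925436248517576025492400 + 1615206190888740348998814060820393920 + 1346005159073950290832345050683661600 + 1153718707777671677856295757728852800 + 1009503869305462718124258788012746200 + 897336772715966860554896700455774400 + 807603095444370174499407030410196960 + 734184632222154704090370027645633600 + 673002579536975145416172525341830800 + 621233150341823211153390023392459200 + 576859353888835838928147878864426400 + 538402063629580116332938020273464640 + 504751934652731359062129394006373100 + 475060644379041279117298253182468800 + 448668386357983430277448350227887200 + 425054260760194828683898437057998400 + 403801547722185087249703515205098480 + 384572902592557225952098585909617600 + 367092316111077352045185013822816800 + 351131780627987032391046534960955200 + 336501289768487572708086262670915400 + 323041238177748069799762812164078784 + 310616575170911605576695011696229600 + 299112257571988953518298900151924800 + 288429676944417919464073939432213200 + 278483826015300060172209320831102400 + 269201031814790058166469010136732320 + 260517127562700056290131300132321600 + 252375967326365679531064697003186550 + 244728210740718234696790009215211200 + 237530322189520639558649126591234400 + 230743741555534335571259151545770560 + 224334193178991715138724175113943600 + 218271106876856803918758656867620800 + 212527130380097414341949218528999200 + 207077716780607737051130007797486400 + 201900773861092543624851757602549240 + 196976364742529310853513909856145600 + 192286451296278612976049292954808800 + 187814673359155854534745821025627200 + 183546158055538676022592506911408400 + 179467354543193372110979340091154880 + 175565890313993516195523267480477600 + 171830445839227696702001495831956800 + 168250644884243786354043131335457700 + 164816958253953096836613679675550400 + 161520619088874034899881406082039392 + 158353548126347093039099417727489600 + 155308287585455802788347505848114800 + 152377942536673617830076798190603200 + 149556128785994476759149450075962400 + 146836926444430940818074005529126720 + 144214838472208959732036969716106600 + 141684753586731609561299479019332800 + 139241913007650030086104660415551200 + 136881880583791554999899496679694400 + 134600515907395029083234505068366160 + 132393950072847569590066726296753600 + 130258563781350028145065650066160800 + 128190967530852408650699528636539200 + 126187983663182839765532348501593275 + 124246630068364642230678004678491840 + 122364105370359117348395004607605600 + 120537775439458234999911497076148800 + 118765161094760319779324563295617200 + 117043926875995677463682178320318400 + 115371870777767167785629575772885280 + 113746914851319742887240426818337600 + 112167096589495857569362087556971800 + 110630561019776736232795483617835200 + 109135553438428401959379328433810400 + 107680412725916023266587604054692928 + 106263565190048707170974609264499600 + 104883518888879243441481432520804800 + 103538858390303868525565003898743200 + 102228239929667110696127472203822400 + 100950386930546271812425878801274620 + 99704085857329651172766300050641600 + 98488182371264655426756954928072800 + 97301577764381948734868316916891200 + 96143225648139306488024646477404400 + 95012128875808255823459650636493760 + 93907336679577927267372910512813600 + 92827942005100020057403106943700800 = 40774748839614385522573902869433845509, so H_87 = 40774748839614385522573902869433845509/8076030954443701744994070304101969600; reducing by gcd(40774748839614385522573902869433845509, 8076030954443701744994070304101969600) = 11 gives 3706795349055853229324900260857622319/734184632222154704090370027645633600 ≈ 5.04886. (The PNT-adjacent estimate ln(87) + γ ≈ 5.04312 matches within O(1/n).)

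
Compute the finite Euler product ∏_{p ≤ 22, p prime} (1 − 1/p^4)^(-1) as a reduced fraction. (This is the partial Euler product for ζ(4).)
∏ = 7064087752265346803/6526834216796160000

The primes p ≤ 22 are [2, 3, 5, 7, 11, 13, 17, 19]. For each prime, (1 − 1/p^4)^(-1) = p^4 / (p^4 − 1). The product is (1 − 1/2^4)^(-1), (1 − 1/3^4)^(-1), (1 − 1/5^4)^(-1), (1 − 1/7^4)^(-1), (1 − 1/11^4)^(-1), (1 − 1/13^4)^(-1), (1 − 1/17^4)^(-1), (1 − 1/19^4)^(-1) = ∏ p^4 / (p^4 − 1) = 7064087752265346803/6526834216796160000.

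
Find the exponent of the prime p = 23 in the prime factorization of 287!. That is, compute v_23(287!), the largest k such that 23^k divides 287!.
v_23(287!) = 12

Legendre's formula: v_p(n!) = Σ_{k ≥ 1} ⌊n / p^k⌋. For p = 23, n = 287, the terms are:
  ⌊287/23^1⌋ = ⌊287/23⌋ = 12
(the next term ⌊287/23^2⌋ = 0, terminating the sum). Summing: v_23(287!) = 12 = 12.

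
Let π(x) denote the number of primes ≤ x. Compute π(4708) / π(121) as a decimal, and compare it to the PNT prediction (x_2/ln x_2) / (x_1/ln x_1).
π(4708)/π(121) = 635/30 ≈ 21.1667;  PNT prediction ≈ 22.0645.

π(121) = 30 and π(4708) = 635, so π(4708)/π(121) ≈ 21.1667. The PNT-predicted ratio is (4708/ln(4708)) / (121/ln(121)) ≈ 22.0645. The two agree to within a few percent, as expected.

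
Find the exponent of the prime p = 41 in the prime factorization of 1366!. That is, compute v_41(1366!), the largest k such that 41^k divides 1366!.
v_41(1366!) = 33

Legendre's formula: v_p(n!) = Σ_{k ≥ 1} ⌊n / p^k⌋. For p = 41, n = 1366, the terms are:
  ⌊1366/41^1⌋ = ⌊1366/41⌋ = 33
(the next term ⌊1366/41^2⌋ = 0, terminating the sum). Summing: v_41(1366!) = 33 = 33.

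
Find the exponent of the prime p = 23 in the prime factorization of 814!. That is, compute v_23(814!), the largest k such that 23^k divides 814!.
v_23(814!) = 36

Legendre's formula: v_p(n!) = Σ_{k ≥ 1} ⌊n / p^k⌋. For p = 23, n = 814, the terms are:
  ⌊814/23^1⌋ = ⌊814/23⌋ = 35
  ⌊814/23^2⌋ = ⌊814/529⌋ = 1
(the next term ⌊814/23^3⌋ = 0, terminating the sum). Summing: v_23(814!) = 35 + 1 = 36.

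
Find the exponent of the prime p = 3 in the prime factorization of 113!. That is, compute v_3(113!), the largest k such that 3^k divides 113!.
v_3(113!) = 54

Legendre's formula: v_p(n!) = Σ_{k ≥ 1} ⌊n / p^k⌋. For p = 3, n = 113, the terms are:
  ⌊113/3^1⌋ = ⌊113/3⌋ = 37
  ⌊113/3^2⌋ = ⌊113/9⌋ = 12
  ⌊113/3^3⌋ = ⌊113/27⌋ = 4
  ⌊113/3^4⌋ = ⌊113/81⌋ = 1
(the next term ⌊113/3^5⌋ = 0, terminating the sum). Summing: v_3(113!) = 37 + 12 + 4 + 1 = 54.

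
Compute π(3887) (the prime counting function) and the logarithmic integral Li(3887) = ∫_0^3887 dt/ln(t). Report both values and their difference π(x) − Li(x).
π(3887) = 538;  Li(3887) ≈ 551.72;  π(x) − Li(x) ≈ -13.72.

Direct count of primes ≤ 3887 gives π(3887) = 538. Numerical evaluation of the logarithmic integral gives Li(3887) ≈ 551.72. The difference π(x) − Li(x) ≈ -13.72 is typically negative for small/moderate x (Li(x) overestimates), though Littlewood's theorem shows this sign changes infinitely often.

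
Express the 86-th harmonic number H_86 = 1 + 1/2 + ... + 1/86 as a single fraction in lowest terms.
H_86 = 3698356445237207772956045432953649519/734184632222154704090370027645633600

Direct summation: H_86 = 1 + 1/2 + ... + 1/86. The least common denominator is lcm(1, ..., 86) = 8076030954443701744994070304101969600; over this denominator the numerator is 8076030954443701744994070304101969600 + 4038015477221850872497035152050984800 + 2692010318147900581664690101367323200 + 2019007738610925436248517576025492400 + 1615206190888740348998814060820393920 + 1346005159073950290832345050683661600 + 1153718707777671677856295757728852800 + 1009503869305462718124258788012746200 + 897336772715966860554896700455774400 + 807603095444370174499407030410196960 + 734184632222154704090370027645633600 + 673002579536975145416172525341830800 + 621233150341823211153390023392459200 + 576859353888835838928147878864426400 + 538402063629580116332938020273464640 + 504751934652731359062129394006373100 + 475060644379041279117298253182468800 + 448668386357983430277448350227887200 + 425054260760194828683898437057998400 + 403801547722185087249703515205098480 + 384572902592557225952098585909617600 + 367092316111077352045185013822816800 + 351131780627987032391046534960955200 + 336501289768487572708086262670915400 + 323041238177748069799762812164078784 + 310616575170911605576695011696229600 + 299112257571988953518298900151924800 + 288429676944417919464073939432213200 + 278483826015300060172209320831102400 + 269201031814790058166469010136732320 + 260517127562700056290131300132321600 + 252375967326365679531064697003186550 + 244728210740718234696790009215211200 + 237530322189520639558649126591234400 + 230743741555534335571259151545770560 + 224334193178991715138724175113943600 + 218271106876856803918758656867620800 + 212527130380097414341949218528999200 + 207077716780607737051130007797486400 + 201900773861092543624851757602549240 + 196976364742529310853513909856145600 + 192286451296278612976049292954808800 + 187814673359155854534745821025627200 + 183546158055538676022592506911408400 + 179467354543193372110979340091154880 + 175565890313993516195523267480477600 + 171830445839227696702001495831956800 + 168250644884243786354043131335457700 + 164816958253953096836613679675550400 + 161520619088874034899881406082039392 + 158353548126347093039099417727489600 + 155308287585455802788347505848114800 + 152377942536673617830076798190603200 + 149556128785994476759149450075962400 + 146836926444430940818074005529126720 + 144214838472208959732036969716106600 + 141684753586731609561299479019332800 + 139241913007650030086104660415551200 + 136881880583791554999899496679694400 + 134600515907395029083234505068366160 + 132393950072847569590066726296753600 + 130258563781350028145065650066160800 + 128190967530852408650699528636539200 + 126187983663182839765532348501593275 + 124246630068364642230678004678491840 + 122364105370359117348395004607605600 + 120537775439458234999911497076148800 + 118765161094760319779324563295617200 + 117043926875995677463682178320318400 + 115371870777767167785629575772885280 + 113746914851319742887240426818337600 + 112167096589495857569362087556971800 + 110630561019776736232795483617835200 + 109135553438428401959379328433810400 + 107680412725916023266587604054692928 + 106263565190048707170974609264499600 + 104883518888879243441481432520804800 + 103538858390303868525565003898743200 + 102228239929667110696127472203822400 + 100950386930546271812425878801274620 + 99704085857329651172766300050641600 + 98488182371264655426756954928072800 + 97301577764381948734868316916891200 + 96143225648139306488024646477404400 + 95012128875808255823459650636493760 + 93907336679577927267372910512813600 = 40681920897609285502516499762490144709, so H_86 = 40681920897609285502516499762490144709/8076030954443701744994070304101969600; reducing by gcd(40681920897609285502516499762490144709, 8076030954443701744994070304101969600) = 11 gives 3698356445237207772956045432953649519/734184632222154704090370027645633600 ≈ 5.03737. (The PNT-adjacent estimate ln(86) + γ ≈ 5.03156 matches within O(1/n).)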